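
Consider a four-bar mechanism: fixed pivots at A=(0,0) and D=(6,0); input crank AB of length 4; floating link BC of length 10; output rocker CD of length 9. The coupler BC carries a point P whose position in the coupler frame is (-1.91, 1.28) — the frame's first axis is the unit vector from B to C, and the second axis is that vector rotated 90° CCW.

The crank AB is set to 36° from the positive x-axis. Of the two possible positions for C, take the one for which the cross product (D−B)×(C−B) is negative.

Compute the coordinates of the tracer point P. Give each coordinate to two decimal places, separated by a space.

A=(0,0), D=(6.00,0)
B = A + 4.00·(cos36°, sin36°) = (3.2361, 2.3511)
|BD| = 3.6287
circle(B,10.00) ∩ circle(D,9.00): a=4.4324, h=8.9640
  candidates: C₊=(12.4203,6.3071) cross=32.527; C₋=(0.8041,-7.3486) cross=-32.527
  mode - wants cross < 0 → take C=(0.8041,-7.3486) (cross=-32.527)
ex = (C−B)/|BC| = (-0.2432,-0.9700); ey = (0.9700,-0.2432)
P = B + -1.91·ex + 1.28·ey = (4.9422,3.8925)

4.94 3.89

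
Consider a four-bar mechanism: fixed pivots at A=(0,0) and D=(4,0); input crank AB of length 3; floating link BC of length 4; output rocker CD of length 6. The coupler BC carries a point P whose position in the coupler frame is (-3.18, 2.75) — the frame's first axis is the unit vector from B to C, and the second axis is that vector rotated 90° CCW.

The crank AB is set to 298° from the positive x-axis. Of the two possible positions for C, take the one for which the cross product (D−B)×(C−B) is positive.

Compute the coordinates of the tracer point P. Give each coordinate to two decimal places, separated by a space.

2.64 -6.67

A=(0,0), D=(4.00,0)
B = A + 3.00·(cos298°, sin298°) = (1.4084, -2.6488)
|BD| = 3.7058
circle(B,4.00) ∩ circle(D,6.00): a=-0.8456, h=3.9096
  candidates: C₊=(-1.9775,-0.5191) cross=14.488; C₋=(3.6116,-5.9874) cross=-14.488
  mode + wants cross > 0 → take C=(-1.9775,-0.5191) (cross=14.488)
ex = (C−B)/|BC| = (-0.8465,0.5324); ey = (-0.5324,-0.8465)
P = B + -3.18·ex + 2.75·ey = (2.6361,-6.6698)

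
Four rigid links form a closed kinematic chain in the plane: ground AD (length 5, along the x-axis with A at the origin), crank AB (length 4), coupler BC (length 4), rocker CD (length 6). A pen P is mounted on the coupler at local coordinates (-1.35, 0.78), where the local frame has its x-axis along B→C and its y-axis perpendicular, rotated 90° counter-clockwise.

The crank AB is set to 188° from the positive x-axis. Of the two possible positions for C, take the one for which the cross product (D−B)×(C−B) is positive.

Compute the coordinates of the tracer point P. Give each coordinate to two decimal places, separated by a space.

-5.51 -0.72

A=(0,0), D=(5.00,0)
B = A + 4.00·(cos188°, sin188°) = (-3.9611, -0.5567)
|BD| = 8.9783
circle(B,4.00) ∩ circle(D,6.00): a=3.3754, h=2.1463
  candidates: C₊=(-0.7253,1.7948) cross=19.271; C₋=(-0.4591,-2.4896) cross=-19.271
  mode + wants cross > 0 → take C=(-0.7253,1.7948) (cross=19.271)
ex = (C−B)/|BC| = (0.8090,0.5879); ey = (-0.5879,0.8090)
P = B + -1.35·ex + 0.78·ey = (-5.5117,-0.7193)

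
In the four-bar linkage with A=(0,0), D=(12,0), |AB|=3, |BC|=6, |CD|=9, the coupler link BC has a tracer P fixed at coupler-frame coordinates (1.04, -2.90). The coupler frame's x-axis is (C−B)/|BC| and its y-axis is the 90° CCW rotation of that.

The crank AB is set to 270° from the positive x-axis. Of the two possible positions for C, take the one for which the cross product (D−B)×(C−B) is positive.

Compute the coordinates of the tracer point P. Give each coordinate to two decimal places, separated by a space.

A=(0,0), D=(12.00,0)
B = A + 3.00·(cos270°, sin270°) = (-0.0000, -3.0000)
|BD| = 12.3693
circle(B,6.00) ∩ circle(D,9.00): a=4.3656, h=4.1160
  candidates: C₊=(3.2370,2.0519) cross=50.912; C₋=(5.2336,-5.9343) cross=-50.912
  mode + wants cross > 0 → take C=(3.2370,2.0519) (cross=50.912)
ex = (C−B)/|BC| = (0.5395,0.8420); ey = (-0.8420,0.5395)
P = B + 1.04·ex + -2.90·ey = (3.0028,-3.6889)

3.00 -3.69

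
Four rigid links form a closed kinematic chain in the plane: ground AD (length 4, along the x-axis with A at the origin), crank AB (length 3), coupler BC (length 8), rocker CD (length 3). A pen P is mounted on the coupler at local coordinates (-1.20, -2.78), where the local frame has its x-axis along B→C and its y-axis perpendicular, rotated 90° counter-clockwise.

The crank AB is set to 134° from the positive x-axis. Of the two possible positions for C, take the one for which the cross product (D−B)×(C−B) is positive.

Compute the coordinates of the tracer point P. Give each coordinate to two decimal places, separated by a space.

A=(0,0), D=(4.00,0)
B = A + 3.00·(cos134°, sin134°) = (-2.0840, 2.1580)
|BD| = 6.4554
circle(B,8.00) ∩ circle(D,3.00): a=7.4877, h=2.8168
  candidates: C₊=(5.9146,2.3096) cross=18.183; C₋=(4.0313,-2.9998) cross=-18.183
  mode + wants cross > 0 → take C=(5.9146,2.3096) (cross=18.183)
ex = (C−B)/|BC| = (0.9998,0.0190); ey = (-0.0190,0.9998)
P = B + -1.20·ex + -2.78·ey = (-3.2311,-0.6442)

-3.23 -0.64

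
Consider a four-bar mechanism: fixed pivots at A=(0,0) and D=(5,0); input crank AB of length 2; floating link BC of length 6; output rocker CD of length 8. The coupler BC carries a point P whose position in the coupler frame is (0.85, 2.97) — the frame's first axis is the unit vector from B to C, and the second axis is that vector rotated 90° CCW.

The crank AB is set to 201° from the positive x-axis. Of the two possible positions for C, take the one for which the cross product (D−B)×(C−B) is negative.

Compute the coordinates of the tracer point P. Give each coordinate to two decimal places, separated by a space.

1.22 -0.52

A=(0,0), D=(5.00,0)
B = A + 2.00·(cos201°, sin201°) = (-1.8672, -0.7167)
|BD| = 6.9045
circle(B,6.00) ∩ circle(D,8.00): a=1.4246, h=5.8284
  candidates: C₊=(-1.0553,5.2281) cross=40.242; C₋=(0.1547,-6.3658) cross=-40.242
  mode - wants cross < 0 → take C=(0.1547,-6.3658) (cross=-40.242)
ex = (C−B)/|BC| = (0.3370,-0.9415); ey = (0.9415,0.3370)
P = B + 0.85·ex + 2.97·ey = (1.2156,-0.5162)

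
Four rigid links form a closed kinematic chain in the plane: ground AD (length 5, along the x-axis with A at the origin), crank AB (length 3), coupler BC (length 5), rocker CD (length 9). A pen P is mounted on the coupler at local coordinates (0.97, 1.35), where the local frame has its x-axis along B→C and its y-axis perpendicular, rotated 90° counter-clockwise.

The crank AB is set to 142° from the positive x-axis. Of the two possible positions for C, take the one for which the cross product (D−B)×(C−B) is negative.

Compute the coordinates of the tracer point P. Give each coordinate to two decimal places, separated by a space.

-1.26 0.60

A=(0,0), D=(5.00,0)
B = A + 3.00·(cos142°, sin142°) = (-2.3640, 1.8470)
|BD| = 7.5921
circle(B,5.00) ∩ circle(D,9.00): a=0.1080, h=4.9988
  candidates: C₊=(-1.0432,6.6694) cross=37.952; C₋=(-3.4753,-3.0279) cross=-37.952
  mode - wants cross < 0 → take C=(-3.4753,-3.0279) (cross=-37.952)
ex = (C−B)/|BC| = (-0.2223,-0.9750); ey = (0.9750,-0.2223)
P = B + 0.97·ex + 1.35·ey = (-1.2634,0.6012)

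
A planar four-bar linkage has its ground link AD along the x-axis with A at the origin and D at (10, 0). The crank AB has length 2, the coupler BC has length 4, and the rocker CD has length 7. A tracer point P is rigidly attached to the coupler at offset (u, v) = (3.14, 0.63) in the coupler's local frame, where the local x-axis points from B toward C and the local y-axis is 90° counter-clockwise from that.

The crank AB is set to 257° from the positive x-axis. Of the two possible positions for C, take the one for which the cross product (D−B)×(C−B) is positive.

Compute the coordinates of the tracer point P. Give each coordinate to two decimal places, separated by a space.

1.94 0.18

A=(0,0), D=(10.00,0)
B = A + 2.00·(cos257°, sin257°) = (-0.4499, -1.9487)
|BD| = 10.6301
circle(B,4.00) ∩ circle(D,7.00): a=3.7628, h=1.3569
  candidates: C₊=(3.0004,0.0750) cross=14.424; C₋=(3.4979,-2.5928) cross=-14.424
  mode + wants cross > 0 → take C=(3.0004,0.0750) (cross=14.424)
ex = (C−B)/|BC| = (0.8626,0.5059); ey = (-0.5059,0.8626)
P = B + 3.14·ex + 0.63·ey = (1.9399,0.1833)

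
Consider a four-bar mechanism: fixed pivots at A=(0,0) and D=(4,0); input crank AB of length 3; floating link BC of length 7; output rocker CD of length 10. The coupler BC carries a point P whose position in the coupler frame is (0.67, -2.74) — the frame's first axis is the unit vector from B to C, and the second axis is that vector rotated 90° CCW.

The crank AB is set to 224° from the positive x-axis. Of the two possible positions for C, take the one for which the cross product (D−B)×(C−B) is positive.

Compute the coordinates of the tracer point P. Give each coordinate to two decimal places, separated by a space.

0.07 -0.35

A=(0,0), D=(4.00,0)
B = A + 3.00·(cos224°, sin224°) = (-2.1580, -2.0840)
|BD| = 6.5011
circle(B,7.00) ∩ circle(D,10.00): a=-0.6719, h=6.9677
  candidates: C₊=(-5.0280,4.3006) cross=45.298; C₋=(-0.5609,-8.8993) cross=-45.298
  mode + wants cross > 0 → take C=(-5.0280,4.3006) (cross=45.298)
ex = (C−B)/|BC| = (-0.4100,0.9121); ey = (-0.9121,-0.4100)
P = B + 0.67·ex + -2.74·ey = (0.0664,-0.3495)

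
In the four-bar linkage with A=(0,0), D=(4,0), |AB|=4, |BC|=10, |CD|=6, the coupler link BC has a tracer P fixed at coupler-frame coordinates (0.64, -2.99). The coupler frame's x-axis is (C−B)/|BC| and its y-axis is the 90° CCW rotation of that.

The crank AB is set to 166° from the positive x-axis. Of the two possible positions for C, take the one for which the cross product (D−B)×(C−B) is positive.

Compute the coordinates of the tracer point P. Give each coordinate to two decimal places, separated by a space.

-1.84 -1.31

A=(0,0), D=(4.00,0)
B = A + 4.00·(cos166°, sin166°) = (-3.8812, 0.9677)
|BD| = 7.9404
circle(B,10.00) ∩ circle(D,6.00): a=8.0002, h=5.9997
  candidates: C₊=(4.7906,5.9477) cross=47.640; C₋=(3.3282,-5.9623) cross=-47.640
  mode + wants cross > 0 → take C=(4.7906,5.9477) (cross=47.640)
ex = (C−B)/|BC| = (0.8672,0.4980); ey = (-0.4980,0.8672)
P = B + 0.64·ex + -2.99·ey = (-1.8372,-1.3065)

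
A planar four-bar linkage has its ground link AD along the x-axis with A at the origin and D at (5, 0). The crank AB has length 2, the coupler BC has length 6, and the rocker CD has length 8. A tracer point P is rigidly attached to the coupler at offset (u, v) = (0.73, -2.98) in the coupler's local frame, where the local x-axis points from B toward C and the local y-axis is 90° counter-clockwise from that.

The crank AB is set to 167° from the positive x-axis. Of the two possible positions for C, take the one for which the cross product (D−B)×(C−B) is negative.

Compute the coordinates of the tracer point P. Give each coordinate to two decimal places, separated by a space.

A=(0,0), D=(5.00,0)
B = A + 2.00·(cos167°, sin167°) = (-1.9487, 0.4499)
|BD| = 6.9633
circle(B,6.00) ∩ circle(D,8.00): a=1.4711, h=5.8169
  candidates: C₊=(-0.1049,6.1596) cross=40.504; C₋=(-0.8565,-5.4499) cross=-40.504
  mode - wants cross < 0 → take C=(-0.8565,-5.4499) (cross=-40.504)
ex = (C−B)/|BC| = (0.1820,-0.9833); ey = (0.9833,0.1820)
P = B + 0.73·ex + -2.98·ey = (-4.7461,-0.8104)

-4.75 -0.81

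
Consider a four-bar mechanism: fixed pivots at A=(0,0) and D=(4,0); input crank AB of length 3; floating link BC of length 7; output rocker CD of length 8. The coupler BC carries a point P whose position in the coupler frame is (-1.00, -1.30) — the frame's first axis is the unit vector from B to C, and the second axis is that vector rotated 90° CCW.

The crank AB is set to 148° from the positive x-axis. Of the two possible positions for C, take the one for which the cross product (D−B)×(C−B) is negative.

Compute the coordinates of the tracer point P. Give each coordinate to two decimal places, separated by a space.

-3.93 2.47

A=(0,0), D=(4.00,0)
B = A + 3.00·(cos148°, sin148°) = (-2.5441, 1.5898)
|BD| = 6.7345
circle(B,7.00) ∩ circle(D,8.00): a=2.2536, h=6.6273
  candidates: C₊=(1.2102,7.4978) cross=44.632; C₋=(-1.9187,-5.3822) cross=-44.632
  mode - wants cross < 0 → take C=(-1.9187,-5.3822) (cross=-44.632)
ex = (C−B)/|BC| = (0.0893,-0.9960); ey = (0.9960,0.0893)
P = B + -1.00·ex + -1.30·ey = (-3.9283,2.4696)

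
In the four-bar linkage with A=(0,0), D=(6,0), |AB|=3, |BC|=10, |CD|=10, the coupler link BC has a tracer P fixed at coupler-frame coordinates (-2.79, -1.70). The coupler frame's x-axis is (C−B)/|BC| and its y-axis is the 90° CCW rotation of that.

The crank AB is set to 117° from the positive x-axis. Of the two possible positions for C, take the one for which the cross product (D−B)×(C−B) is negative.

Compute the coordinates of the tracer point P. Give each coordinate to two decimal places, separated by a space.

A=(0,0), D=(6.00,0)
B = A + 3.00·(cos117°, sin117°) = (-1.3620, 2.6730)
|BD| = 7.8322
circle(B,10.00) ∩ circle(D,10.00): a=3.9161, h=9.2013
  candidates: C₊=(5.4593,9.9854) cross=72.067; C₋=(-0.8213,-7.3124) cross=-72.067
  mode - wants cross < 0 → take C=(-0.8213,-7.3124) (cross=-72.067)
ex = (C−B)/|BC| = (0.0541,-0.9985); ey = (0.9985,0.0541)
P = B + -2.79·ex + -1.70·ey = (-3.2103,5.3670)

-3.21 5.37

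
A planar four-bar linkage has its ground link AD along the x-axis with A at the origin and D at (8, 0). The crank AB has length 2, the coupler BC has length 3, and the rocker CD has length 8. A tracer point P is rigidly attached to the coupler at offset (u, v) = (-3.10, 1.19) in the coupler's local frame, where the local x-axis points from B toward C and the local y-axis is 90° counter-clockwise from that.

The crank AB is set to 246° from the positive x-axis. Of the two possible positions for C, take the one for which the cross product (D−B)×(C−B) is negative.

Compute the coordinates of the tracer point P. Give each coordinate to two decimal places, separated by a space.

A=(0,0), D=(8.00,0)
B = A + 2.00·(cos246°, sin246°) = (-0.8135, -1.8271)
|BD| = 9.0009
circle(B,3.00) ∩ circle(D,8.00): a=1.4452, h=2.6290
  candidates: C₊=(0.0680,1.0405) cross=23.663; C₋=(1.1353,-4.1080) cross=-23.663
  mode - wants cross < 0 → take C=(1.1353,-4.1080) (cross=-23.663)
ex = (C−B)/|BC| = (0.6496,-0.7603); ey = (0.7603,0.6496)
P = B + -3.10·ex + 1.19·ey = (-1.9224,1.3028)

-1.92 1.30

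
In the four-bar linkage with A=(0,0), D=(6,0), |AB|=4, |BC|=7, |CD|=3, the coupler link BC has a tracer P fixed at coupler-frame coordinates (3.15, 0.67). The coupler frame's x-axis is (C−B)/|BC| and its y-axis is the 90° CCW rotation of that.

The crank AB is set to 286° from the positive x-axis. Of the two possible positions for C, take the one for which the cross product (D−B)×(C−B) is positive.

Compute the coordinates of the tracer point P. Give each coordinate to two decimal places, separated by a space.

A=(0,0), D=(6.00,0)
B = A + 4.00·(cos286°, sin286°) = (1.1025, -3.8450)
|BD| = 6.2265
circle(B,7.00) ∩ circle(D,3.00): a=6.3253, h=2.9984
  candidates: C₊=(4.2261,2.4194) cross=18.669; C₋=(7.9293,-2.2973) cross=-18.669
  mode + wants cross > 0 → take C=(4.2261,2.4194) (cross=18.669)
ex = (C−B)/|BC| = (0.4462,0.8949); ey = (-0.8949,0.4462)
P = B + 3.15·ex + 0.67·ey = (1.9086,-0.7271)

1.91 -0.73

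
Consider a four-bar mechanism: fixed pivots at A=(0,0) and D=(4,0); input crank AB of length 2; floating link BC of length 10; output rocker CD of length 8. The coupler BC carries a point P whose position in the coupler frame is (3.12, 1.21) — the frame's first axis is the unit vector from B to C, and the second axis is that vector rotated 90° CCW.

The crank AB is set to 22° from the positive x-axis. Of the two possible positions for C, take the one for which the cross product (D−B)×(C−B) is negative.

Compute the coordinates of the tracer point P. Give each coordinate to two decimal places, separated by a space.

A=(0,0), D=(4.00,0)
B = A + 2.00·(cos22°, sin22°) = (1.8544, 0.7492)
|BD| = 2.2727
circle(B,10.00) ∩ circle(D,8.00): a=9.0565, h=4.2402
  candidates: C₊=(11.8025,1.7668) cross=9.637; C₋=(9.0068,-6.2396) cross=-9.637
  mode - wants cross < 0 → take C=(9.0068,-6.2396) (cross=-9.637)
ex = (C−B)/|BC| = (0.7152,-0.6989); ey = (0.6989,0.7152)
P = B + 3.12·ex + 1.21·ey = (4.9316,-0.5658)

4.93 -0.57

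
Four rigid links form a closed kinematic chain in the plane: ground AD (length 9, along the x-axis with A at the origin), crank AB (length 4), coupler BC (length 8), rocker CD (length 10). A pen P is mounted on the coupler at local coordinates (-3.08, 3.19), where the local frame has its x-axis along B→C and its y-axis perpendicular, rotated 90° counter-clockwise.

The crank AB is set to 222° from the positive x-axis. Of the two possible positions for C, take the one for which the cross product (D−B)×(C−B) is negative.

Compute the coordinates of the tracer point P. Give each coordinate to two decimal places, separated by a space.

-3.15 1.75

A=(0,0), D=(9.00,0)
B = A + 4.00·(cos222°, sin222°) = (-2.9726, -2.6765)
|BD| = 12.2681
circle(B,8.00) ∩ circle(D,10.00): a=4.6668, h=6.4977
  candidates: C₊=(0.1642,4.6829) cross=79.715; C₋=(2.9994,-7.9996) cross=-79.715
  mode - wants cross < 0 → take C=(2.9994,-7.9996) (cross=-79.715)
ex = (C−B)/|BC| = (0.7465,-0.6654); ey = (0.6654,0.7465)
P = B + -3.08·ex + 3.19·ey = (-3.1492,1.7542)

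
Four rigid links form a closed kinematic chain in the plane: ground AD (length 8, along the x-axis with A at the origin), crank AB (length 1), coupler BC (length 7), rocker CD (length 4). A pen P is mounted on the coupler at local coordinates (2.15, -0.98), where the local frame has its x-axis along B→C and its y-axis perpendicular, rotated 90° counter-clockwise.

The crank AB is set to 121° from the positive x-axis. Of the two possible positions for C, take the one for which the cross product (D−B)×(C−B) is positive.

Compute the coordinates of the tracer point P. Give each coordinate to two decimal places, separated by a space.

A=(0,0), D=(8.00,0)
B = A + 1.00·(cos121°, sin121°) = (-0.5150, 0.8572)
|BD| = 8.5581
circle(B,7.00) ∩ circle(D,4.00): a=6.2070, h=3.2361
  candidates: C₊=(5.9849,3.4554) cross=27.695; C₋=(5.3367,-2.9844) cross=-27.695
  mode + wants cross > 0 → take C=(5.9849,3.4554) (cross=27.695)
ex = (C−B)/|BC| = (0.9286,0.3712); ey = (-0.3712,0.9286)
P = B + 2.15·ex + -0.98·ey = (1.8451,0.7452)

1.85 0.75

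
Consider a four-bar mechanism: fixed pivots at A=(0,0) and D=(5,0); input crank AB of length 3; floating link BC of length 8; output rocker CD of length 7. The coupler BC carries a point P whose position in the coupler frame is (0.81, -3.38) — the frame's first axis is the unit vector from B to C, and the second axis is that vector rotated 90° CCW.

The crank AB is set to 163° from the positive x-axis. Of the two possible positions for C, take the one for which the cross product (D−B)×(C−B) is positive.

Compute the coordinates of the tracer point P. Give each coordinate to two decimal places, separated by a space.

0.12 -0.90

A=(0,0), D=(5.00,0)
B = A + 3.00·(cos163°, sin163°) = (-2.8689, 0.8771)
|BD| = 7.9176
circle(B,8.00) ∩ circle(D,7.00): a=4.9061, h=6.3191
  candidates: C₊=(2.7070,6.6138) cross=50.032; C₋=(1.3069,-5.9465) cross=-50.032
  mode + wants cross > 0 → take C=(2.7070,6.6138) (cross=50.032)
ex = (C−B)/|BC| = (0.6970,0.7171); ey = (-0.7171,0.6970)
P = B + 0.81·ex + -3.38·ey = (0.1194,-0.8979)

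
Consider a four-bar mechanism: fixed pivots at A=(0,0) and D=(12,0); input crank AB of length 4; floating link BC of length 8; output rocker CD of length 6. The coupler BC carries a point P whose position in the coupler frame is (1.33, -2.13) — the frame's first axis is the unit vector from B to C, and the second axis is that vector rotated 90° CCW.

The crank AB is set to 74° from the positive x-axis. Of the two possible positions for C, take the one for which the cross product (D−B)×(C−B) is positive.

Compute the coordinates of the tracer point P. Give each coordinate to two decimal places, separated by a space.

A=(0,0), D=(12.00,0)
B = A + 4.00·(cos74°, sin74°) = (1.1025, 3.8450)
|BD| = 11.5559
circle(B,8.00) ∩ circle(D,6.00): a=6.9895, h=3.8920
  candidates: C₊=(8.9887,5.1896) cross=44.975; C₋=(6.3987,-2.1508) cross=-44.975
  mode + wants cross > 0 → take C=(8.9887,5.1896) (cross=44.975)
ex = (C−B)/|BC| = (0.9858,0.1681); ey = (-0.1681,0.9858)
P = B + 1.33·ex + -2.13·ey = (2.7716,1.9689)

2.77 1.97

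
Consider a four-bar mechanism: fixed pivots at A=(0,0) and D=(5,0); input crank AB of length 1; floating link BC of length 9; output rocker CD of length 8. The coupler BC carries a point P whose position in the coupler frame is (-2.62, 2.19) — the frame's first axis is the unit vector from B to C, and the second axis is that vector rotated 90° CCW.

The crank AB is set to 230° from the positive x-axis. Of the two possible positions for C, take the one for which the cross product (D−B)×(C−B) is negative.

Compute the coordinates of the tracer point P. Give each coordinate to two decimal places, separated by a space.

-0.44 2.64

A=(0,0), D=(5.00,0)
B = A + 1.00·(cos230°, sin230°) = (-0.6428, -0.7660)
|BD| = 5.6945
circle(B,9.00) ∩ circle(D,8.00): a=4.3399, h=7.8845
  candidates: C₊=(2.5971,7.6306) cross=44.899; C₋=(4.7183,-7.9950) cross=-44.899
  mode - wants cross < 0 → take C=(4.7183,-7.9950) (cross=-44.899)
ex = (C−B)/|BC| = (0.5957,-0.8032); ey = (0.8032,0.5957)
P = B + -2.62·ex + 2.19·ey = (-0.4444,2.6429)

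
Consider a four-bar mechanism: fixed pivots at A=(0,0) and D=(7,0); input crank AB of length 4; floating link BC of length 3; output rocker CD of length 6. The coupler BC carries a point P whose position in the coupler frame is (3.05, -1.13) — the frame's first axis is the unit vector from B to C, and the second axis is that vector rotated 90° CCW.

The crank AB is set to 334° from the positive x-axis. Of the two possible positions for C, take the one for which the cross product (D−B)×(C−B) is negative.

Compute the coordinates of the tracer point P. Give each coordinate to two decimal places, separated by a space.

2.19 -4.69

A=(0,0), D=(7.00,0)
B = A + 4.00·(cos334°, sin334°) = (3.5952, -1.7535)
|BD| = 3.8298
circle(B,3.00) ∩ circle(D,6.00): a=-1.6101, h=2.5313
  candidates: C₊=(1.0048,-0.2402) cross=9.695; C₋=(3.3228,-4.7411) cross=-9.695
  mode - wants cross < 0 → take C=(3.3228,-4.7411) (cross=-9.695)
ex = (C−B)/|BC| = (-0.0908,-0.9959); ey = (0.9959,-0.0908)
P = B + 3.05·ex + -1.13·ey = (2.1929,-4.6883)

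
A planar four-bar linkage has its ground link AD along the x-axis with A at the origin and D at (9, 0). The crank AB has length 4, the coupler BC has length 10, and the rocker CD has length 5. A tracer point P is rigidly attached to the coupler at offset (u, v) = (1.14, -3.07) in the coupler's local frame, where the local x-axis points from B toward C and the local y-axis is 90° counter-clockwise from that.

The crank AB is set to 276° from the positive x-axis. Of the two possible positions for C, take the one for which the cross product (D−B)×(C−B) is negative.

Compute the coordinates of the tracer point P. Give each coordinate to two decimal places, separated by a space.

A=(0,0), D=(9.00,0)
B = A + 4.00·(cos276°, sin276°) = (0.4181, -3.9781)
|BD| = 9.4591
circle(B,10.00) ∩ circle(D,5.00): a=8.6940, h=4.9411
  candidates: C₊=(6.2278,4.1611) cross=46.738; C₋=(10.3839,-4.8047) cross=-46.738
  mode - wants cross < 0 → take C=(10.3839,-4.8047) (cross=-46.738)
ex = (C−B)/|BC| = (0.9966,-0.0827); ey = (0.0827,0.9966)
P = B + 1.14·ex + -3.07·ey = (1.3005,-7.1318)

1.30 -7.13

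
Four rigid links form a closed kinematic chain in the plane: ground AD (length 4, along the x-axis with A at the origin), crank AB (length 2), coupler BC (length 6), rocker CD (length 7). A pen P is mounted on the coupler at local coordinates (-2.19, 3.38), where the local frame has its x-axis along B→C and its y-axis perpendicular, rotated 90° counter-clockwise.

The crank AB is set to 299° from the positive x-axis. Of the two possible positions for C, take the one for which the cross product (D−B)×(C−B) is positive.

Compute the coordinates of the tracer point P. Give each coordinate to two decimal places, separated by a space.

-0.80 -5.37

A=(0,0), D=(4.00,0)
B = A + 2.00·(cos299°, sin299°) = (0.9696, -1.7492)
|BD| = 3.4990
circle(B,6.00) ∩ circle(D,7.00): a=-0.1082, h=5.9990
  candidates: C₊=(-2.1231,3.3923) cross=20.991; C₋=(3.8750,-6.9989) cross=-20.991
  mode + wants cross > 0 → take C=(-2.1231,3.3923) (cross=20.991)
ex = (C−B)/|BC| = (-0.5155,0.8569); ey = (-0.8569,-0.5155)
P = B + -2.19·ex + 3.38·ey = (-0.7979,-5.3681)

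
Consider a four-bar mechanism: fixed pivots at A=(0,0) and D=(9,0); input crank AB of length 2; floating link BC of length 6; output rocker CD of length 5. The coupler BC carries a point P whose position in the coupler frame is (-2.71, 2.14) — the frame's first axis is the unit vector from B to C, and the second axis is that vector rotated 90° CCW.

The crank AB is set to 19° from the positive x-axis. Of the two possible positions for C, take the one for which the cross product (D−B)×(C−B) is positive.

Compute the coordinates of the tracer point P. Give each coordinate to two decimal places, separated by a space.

-1.56 0.64

A=(0,0), D=(9.00,0)
B = A + 2.00·(cos19°, sin19°) = (1.8910, 0.6511)
|BD| = 7.1387
circle(B,6.00) ∩ circle(D,5.00): a=4.3398, h=4.1432
  candidates: C₊=(6.5907,4.3812) cross=29.577; C₋=(5.8348,-3.8706) cross=-29.577
  mode + wants cross > 0 → take C=(6.5907,4.3812) (cross=29.577)
ex = (C−B)/|BC| = (0.7833,0.6217); ey = (-0.6217,0.7833)
P = B + -2.71·ex + 2.14·ey = (-1.5620,0.6426)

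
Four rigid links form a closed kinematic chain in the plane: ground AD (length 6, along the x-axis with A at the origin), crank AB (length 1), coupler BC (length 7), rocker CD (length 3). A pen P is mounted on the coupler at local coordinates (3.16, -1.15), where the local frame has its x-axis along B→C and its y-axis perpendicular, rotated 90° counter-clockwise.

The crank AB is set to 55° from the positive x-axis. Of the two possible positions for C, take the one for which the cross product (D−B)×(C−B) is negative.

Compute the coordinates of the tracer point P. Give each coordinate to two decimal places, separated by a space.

A=(0,0), D=(6.00,0)
B = A + 1.00·(cos55°, sin55°) = (0.5736, 0.8192)
|BD| = 5.4879
circle(B,7.00) ∩ circle(D,3.00): a=6.3883, h=2.8617
  candidates: C₊=(7.3175,2.6952) cross=15.705; C₋=(6.4632,-2.9640) cross=-15.705
  mode - wants cross < 0 → take C=(6.4632,-2.9640) (cross=-15.705)
ex = (C−B)/|BC| = (0.8414,-0.5405); ey = (0.5405,0.8414)
P = B + 3.16·ex + -1.15·ey = (2.6108,-1.8563)

2.61 -1.86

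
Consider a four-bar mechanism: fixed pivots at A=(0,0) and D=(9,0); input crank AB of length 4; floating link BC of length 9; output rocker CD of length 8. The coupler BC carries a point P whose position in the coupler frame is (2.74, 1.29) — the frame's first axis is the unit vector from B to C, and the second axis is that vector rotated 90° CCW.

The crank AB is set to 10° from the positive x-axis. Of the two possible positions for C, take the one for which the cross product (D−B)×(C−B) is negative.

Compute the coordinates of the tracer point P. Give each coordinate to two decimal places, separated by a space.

A=(0,0), D=(9.00,0)
B = A + 4.00·(cos10°, sin10°) = (3.9392, 0.6946)
|BD| = 5.1082
circle(B,9.00) ∩ circle(D,8.00): a=4.2181, h=7.9503
  candidates: C₊=(9.1992,7.9975) cross=40.612; C₋=(7.0371,-7.7555) cross=-40.612
  mode - wants cross < 0 → take C=(7.0371,-7.7555) (cross=-40.612)
ex = (C−B)/|BC| = (0.3442,-0.9389); ey = (0.9389,0.3442)
P = B + 2.74·ex + 1.29·ey = (6.0935,-1.4339)

6.09 -1.43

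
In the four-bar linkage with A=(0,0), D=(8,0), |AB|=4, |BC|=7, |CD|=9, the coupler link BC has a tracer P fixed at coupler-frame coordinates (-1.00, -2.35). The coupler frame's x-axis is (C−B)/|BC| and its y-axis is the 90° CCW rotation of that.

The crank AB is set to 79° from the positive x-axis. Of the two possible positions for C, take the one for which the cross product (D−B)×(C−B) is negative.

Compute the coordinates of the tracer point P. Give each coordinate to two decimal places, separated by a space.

-1.37 5.33

A=(0,0), D=(8.00,0)
B = A + 4.00·(cos79°, sin79°) = (0.7632, 3.9265)
|BD| = 8.2334
circle(B,7.00) ∩ circle(D,9.00): a=2.1734, h=6.6541
  candidates: C₊=(5.8469,8.7387) cross=54.785; C₋=(-0.4998,-2.9586) cross=-54.785
  mode - wants cross < 0 → take C=(-0.4998,-2.9586) (cross=-54.785)
ex = (C−B)/|BC| = (-0.1804,-0.9836); ey = (0.9836,-0.1804)
P = B + -1.00·ex + -2.35·ey = (-1.3678,5.3341)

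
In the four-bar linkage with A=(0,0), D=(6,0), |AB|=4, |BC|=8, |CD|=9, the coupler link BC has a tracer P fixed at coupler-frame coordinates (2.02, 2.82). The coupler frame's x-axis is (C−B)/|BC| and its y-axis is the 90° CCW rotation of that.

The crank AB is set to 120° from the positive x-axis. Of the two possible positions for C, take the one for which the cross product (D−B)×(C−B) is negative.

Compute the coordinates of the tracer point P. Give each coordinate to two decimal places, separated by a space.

0.88 1.52

A=(0,0), D=(6.00,0)
B = A + 4.00·(cos120°, sin120°) = (-2.0000, 3.4641)
|BD| = 8.7178
circle(B,8.00) ∩ circle(D,9.00): a=3.3839, h=7.2491
  candidates: C₊=(3.9858,8.7717) cross=63.196; C₋=(-1.7752,-4.5327) cross=-63.196
  mode - wants cross < 0 → take C=(-1.7752,-4.5327) (cross=-63.196)
ex = (C−B)/|BC| = (0.0281,-0.9996); ey = (0.9996,0.0281)
P = B + 2.02·ex + 2.82·ey = (0.8756,1.5241)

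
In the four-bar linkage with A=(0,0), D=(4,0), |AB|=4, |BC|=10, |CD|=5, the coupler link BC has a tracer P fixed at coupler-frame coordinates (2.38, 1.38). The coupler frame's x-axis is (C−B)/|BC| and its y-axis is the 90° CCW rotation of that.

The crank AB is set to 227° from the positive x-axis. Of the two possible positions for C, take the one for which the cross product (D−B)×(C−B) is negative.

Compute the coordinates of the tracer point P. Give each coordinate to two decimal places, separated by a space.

A=(0,0), D=(4.00,0)
B = A + 4.00·(cos227°, sin227°) = (-2.7280, -2.9254)
|BD| = 7.3365
circle(B,10.00) ∩ circle(D,5.00): a=8.7797, h=4.7872
  candidates: C₊=(3.4146,4.9656) cross=35.121; C₋=(7.2324,-3.8147) cross=-35.121
  mode - wants cross < 0 → take C=(7.2324,-3.8147) (cross=-35.121)
ex = (C−B)/|BC| = (0.9960,-0.0889); ey = (0.0889,0.9960)
P = B + 2.38·ex + 1.38·ey = (-0.2347,-1.7625)

-0.23 -1.76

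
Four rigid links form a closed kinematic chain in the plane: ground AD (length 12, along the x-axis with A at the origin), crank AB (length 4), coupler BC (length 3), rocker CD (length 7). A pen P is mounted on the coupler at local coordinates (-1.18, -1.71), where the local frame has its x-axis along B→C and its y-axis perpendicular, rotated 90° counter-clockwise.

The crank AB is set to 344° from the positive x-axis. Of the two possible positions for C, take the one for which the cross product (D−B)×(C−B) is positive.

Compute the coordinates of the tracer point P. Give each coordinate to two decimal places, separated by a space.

A=(0,0), D=(12.00,0)
B = A + 4.00·(cos344°, sin344°) = (3.8450, -1.1025)
|BD| = 8.2291
circle(B,3.00) ∩ circle(D,7.00): a=1.6842, h=2.4826
  candidates: C₊=(5.1814,1.5834) cross=20.430; C₋=(5.8467,-3.3372) cross=-20.430
  mode + wants cross > 0 → take C=(5.1814,1.5834) (cross=20.430)
ex = (C−B)/|BC| = (0.4455,0.8953); ey = (-0.8953,0.4455)
P = B + -1.18·ex + -1.71·ey = (4.8504,-2.9207)

4.85 -2.92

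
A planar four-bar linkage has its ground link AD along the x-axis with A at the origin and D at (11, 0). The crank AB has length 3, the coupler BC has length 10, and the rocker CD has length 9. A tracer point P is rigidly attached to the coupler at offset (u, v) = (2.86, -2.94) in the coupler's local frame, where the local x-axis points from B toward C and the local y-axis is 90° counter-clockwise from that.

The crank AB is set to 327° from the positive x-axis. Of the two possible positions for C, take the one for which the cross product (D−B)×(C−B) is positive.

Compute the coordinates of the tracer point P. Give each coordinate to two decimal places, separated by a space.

6.31 -0.08

A=(0,0), D=(11.00,0)
B = A + 3.00·(cos327°, sin327°) = (2.5160, -1.6339)
|BD| = 8.6399
circle(B,10.00) ∩ circle(D,9.00): a=5.4195, h=8.4041
  candidates: C₊=(6.2484,7.6434) cross=72.611; C₋=(9.4270,-8.8615) cross=-72.611
  mode + wants cross > 0 → take C=(6.2484,7.6434) (cross=72.611)
ex = (C−B)/|BC| = (0.3732,0.9277); ey = (-0.9277,0.3732)
P = B + 2.86·ex + -2.94·ey = (6.3110,-0.0779)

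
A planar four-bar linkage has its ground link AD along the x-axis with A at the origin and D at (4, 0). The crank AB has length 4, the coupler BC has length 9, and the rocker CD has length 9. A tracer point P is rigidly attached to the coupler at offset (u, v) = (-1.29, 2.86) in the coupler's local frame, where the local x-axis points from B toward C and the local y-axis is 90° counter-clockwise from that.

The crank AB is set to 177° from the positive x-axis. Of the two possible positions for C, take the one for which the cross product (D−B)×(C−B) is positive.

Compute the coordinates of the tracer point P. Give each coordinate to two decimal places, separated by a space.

-7.13 0.41

A=(0,0), D=(4.00,0)
B = A + 4.00·(cos177°, sin177°) = (-3.9945, 0.2093)
|BD| = 7.9973
circle(B,9.00) ∩ circle(D,9.00): a=3.9986, h=8.0629
  candidates: C₊=(0.2138,8.1648) cross=64.481; C₋=(-0.2083,-7.9555) cross=-64.481
  mode + wants cross > 0 → take C=(0.2138,8.1648) (cross=64.481)
ex = (C−B)/|BC| = (0.4676,0.8839); ey = (-0.8839,0.4676)
P = B + -1.29·ex + 2.86·ey = (-7.1258,0.4064)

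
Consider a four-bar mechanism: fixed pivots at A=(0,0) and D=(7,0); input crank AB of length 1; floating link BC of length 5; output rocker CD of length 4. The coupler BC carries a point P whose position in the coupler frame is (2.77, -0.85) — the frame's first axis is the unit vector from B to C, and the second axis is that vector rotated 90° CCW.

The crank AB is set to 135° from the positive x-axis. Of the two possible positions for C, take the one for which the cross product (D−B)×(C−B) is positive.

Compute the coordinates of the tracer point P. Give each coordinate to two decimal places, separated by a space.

A=(0,0), D=(7.00,0)
B = A + 1.00·(cos135°, sin135°) = (-0.7071, 0.7071)
|BD| = 7.7395
circle(B,5.00) ∩ circle(D,4.00): a=4.4512, h=2.2775
  candidates: C₊=(3.9335,2.5684) cross=17.627; C₋=(3.5174,-1.9676) cross=-17.627
  mode + wants cross > 0 → take C=(3.9335,2.5684) (cross=17.627)
ex = (C−B)/|BC| = (0.9281,0.3723); ey = (-0.3723,0.9281)
P = B + 2.77·ex + -0.85·ey = (2.1802,0.9494)

2.18 0.95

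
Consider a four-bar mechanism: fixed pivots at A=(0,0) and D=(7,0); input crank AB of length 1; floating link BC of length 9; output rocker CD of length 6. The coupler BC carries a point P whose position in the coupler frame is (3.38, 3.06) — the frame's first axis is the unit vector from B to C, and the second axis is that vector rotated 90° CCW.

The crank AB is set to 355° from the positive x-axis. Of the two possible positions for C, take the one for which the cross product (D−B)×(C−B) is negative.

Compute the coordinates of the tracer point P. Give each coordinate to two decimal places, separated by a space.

A=(0,0), D=(7.00,0)
B = A + 1.00·(cos355°, sin355°) = (0.9962, -0.0872)
|BD| = 6.0044
circle(B,9.00) ∩ circle(D,6.00): a=6.7494, h=5.9536
  candidates: C₊=(7.6585,5.9638) cross=35.748; C₋=(7.8313,-5.9421) cross=-35.748
  mode - wants cross < 0 → take C=(7.8313,-5.9421) (cross=-35.748)
ex = (C−B)/|BC| = (0.7595,-0.6506); ey = (0.6506,0.7595)
P = B + 3.38·ex + 3.06·ey = (5.5539,0.0379)

5.55 0.04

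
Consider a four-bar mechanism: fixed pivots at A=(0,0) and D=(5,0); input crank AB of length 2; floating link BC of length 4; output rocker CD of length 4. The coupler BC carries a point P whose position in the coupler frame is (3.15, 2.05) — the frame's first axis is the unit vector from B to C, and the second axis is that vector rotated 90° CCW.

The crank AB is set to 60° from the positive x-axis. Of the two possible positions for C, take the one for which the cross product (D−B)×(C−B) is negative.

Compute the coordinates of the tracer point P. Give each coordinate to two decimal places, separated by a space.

3.55 -1.03

A=(0,0), D=(5.00,0)
B = A + 2.00·(cos60°, sin60°) = (1.0000, 1.7321)
|BD| = 4.3589
circle(B,4.00) ∩ circle(D,4.00): a=2.1794, h=3.3541
  candidates: C₊=(4.3328,3.9440) cross=14.620; C₋=(1.6672,-2.2119) cross=-14.620
  mode - wants cross < 0 → take C=(1.6672,-2.2119) (cross=-14.620)
ex = (C−B)/|BC| = (0.1668,-0.9860); ey = (0.9860,0.1668)
P = B + 3.15·ex + 2.05·ey = (3.5467,-1.0319)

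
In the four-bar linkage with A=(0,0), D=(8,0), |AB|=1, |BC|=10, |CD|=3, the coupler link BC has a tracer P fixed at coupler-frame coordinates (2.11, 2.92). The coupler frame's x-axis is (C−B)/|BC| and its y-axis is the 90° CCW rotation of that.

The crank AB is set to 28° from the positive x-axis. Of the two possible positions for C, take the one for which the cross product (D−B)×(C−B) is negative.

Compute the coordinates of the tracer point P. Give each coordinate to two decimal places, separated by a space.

3.46 2.99

A=(0,0), D=(8.00,0)
B = A + 1.00·(cos28°, sin28°) = (0.8829, 0.4695)
|BD| = 7.1325
circle(B,10.00) ∩ circle(D,3.00): a=9.9455, h=1.0427
  candidates: C₊=(10.8755,0.8553) cross=7.437; C₋=(10.7382,-1.2256) cross=-7.437
  mode - wants cross < 0 → take C=(10.7382,-1.2256) (cross=-7.437)
ex = (C−B)/|BC| = (0.9855,-0.1695); ey = (0.1695,0.9855)
P = B + 2.11·ex + 2.92·ey = (3.4574,2.9896)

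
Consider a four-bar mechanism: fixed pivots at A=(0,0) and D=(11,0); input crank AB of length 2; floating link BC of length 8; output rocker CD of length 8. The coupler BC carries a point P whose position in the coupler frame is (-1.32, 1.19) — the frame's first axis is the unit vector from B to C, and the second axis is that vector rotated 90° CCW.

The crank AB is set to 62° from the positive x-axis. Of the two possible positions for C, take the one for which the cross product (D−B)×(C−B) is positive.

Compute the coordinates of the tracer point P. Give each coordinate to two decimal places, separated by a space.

A=(0,0), D=(11.00,0)
B = A + 2.00·(cos62°, sin62°) = (0.9389, 1.7659)
|BD| = 10.2149
circle(B,8.00) ∩ circle(D,8.00): a=5.1074, h=6.1574
  candidates: C₊=(7.0339,6.9477) cross=62.897; C₋=(4.9050,-5.1818) cross=-62.897
  mode + wants cross > 0 → take C=(7.0339,6.9477) (cross=62.897)
ex = (C−B)/|BC| = (0.7619,0.6477); ey = (-0.6477,0.7619)
P = B + -1.32·ex + 1.19·ey = (-0.8375,1.8175)

-0.84 1.82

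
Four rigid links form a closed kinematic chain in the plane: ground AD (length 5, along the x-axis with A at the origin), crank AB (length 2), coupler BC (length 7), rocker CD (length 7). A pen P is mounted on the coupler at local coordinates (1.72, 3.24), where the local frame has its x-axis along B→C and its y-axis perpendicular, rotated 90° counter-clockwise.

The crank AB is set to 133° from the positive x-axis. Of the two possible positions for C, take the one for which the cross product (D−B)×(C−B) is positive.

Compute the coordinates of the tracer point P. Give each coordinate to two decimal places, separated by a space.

-2.70 4.88

A=(0,0), D=(5.00,0)
B = A + 2.00·(cos133°, sin133°) = (-1.3640, 1.4627)
|BD| = 6.5299
circle(B,7.00) ∩ circle(D,7.00): a=3.2650, h=6.1919
  candidates: C₊=(3.2050,6.7659) cross=40.433; C₋=(0.4310,-5.3032) cross=-40.433
  mode + wants cross > 0 → take C=(3.2050,6.7659) (cross=40.433)
ex = (C−B)/|BC| = (0.6527,0.7576); ey = (-0.7576,0.6527)
P = B + 1.72·ex + 3.24·ey = (-2.6960,4.8806)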